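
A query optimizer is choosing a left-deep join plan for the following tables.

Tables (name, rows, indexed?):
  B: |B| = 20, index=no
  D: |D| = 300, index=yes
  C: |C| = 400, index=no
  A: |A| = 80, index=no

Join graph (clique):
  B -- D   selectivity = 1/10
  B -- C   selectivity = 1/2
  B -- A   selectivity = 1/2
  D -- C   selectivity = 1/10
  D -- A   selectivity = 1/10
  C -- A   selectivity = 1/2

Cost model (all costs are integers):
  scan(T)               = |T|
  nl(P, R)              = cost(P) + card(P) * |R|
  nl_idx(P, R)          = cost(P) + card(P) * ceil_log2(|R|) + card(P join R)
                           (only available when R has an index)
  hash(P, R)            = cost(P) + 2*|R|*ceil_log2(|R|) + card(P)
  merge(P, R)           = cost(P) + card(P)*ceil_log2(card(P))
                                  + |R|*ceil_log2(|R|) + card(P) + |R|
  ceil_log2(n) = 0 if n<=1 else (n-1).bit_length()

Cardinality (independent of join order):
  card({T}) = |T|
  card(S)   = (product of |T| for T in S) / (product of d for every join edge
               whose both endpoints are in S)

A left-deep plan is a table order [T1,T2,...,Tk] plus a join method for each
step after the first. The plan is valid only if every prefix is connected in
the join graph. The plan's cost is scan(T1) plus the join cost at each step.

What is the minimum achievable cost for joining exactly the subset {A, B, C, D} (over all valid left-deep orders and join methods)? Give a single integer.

Selinger DP over subsets of {A,B,C,D}:
  {B}: scan cost=20, card=20
  {D}: scan cost=300, card=300
  {C}: scan cost=400, card=400
  {A}: scan cost=80, card=80
  {BD}: card=600; try (D,nl_idx)→800, (B,hash)→800, (D,merge)→3140, (B,merge)→3420, (D,hash)→5440, (D,nl)→6020 …(+1); best=800 via (D,nl_idx)
  {BC}: card=4000; try (B,hash)→1000, (C,merge)→4140, (B,merge)→4520, (C,hash)→7240, (C,nl)→8020, (B,nl)→8400; best=1000 via (B,hash)
  {AB}: card=800; try (B,hash)→360, (A,merge)→780, (B,merge)→840, (A,hash)→1160, (A,nl)→1620, (B,nl)→1680; best=360 via (B,hash)
  {CD}: card=12000; try (D,hash)→6200, (C,merge)→7300, (D,merge)→7400, (C,hash)→7800, (D,nl_idx)→16000, (C,nl)→120300 …(+1); best=6200 via (D,hash)
  {AD}: card=2400; try (A,hash)→1720, (D,nl_idx)→3200, (D,merge)→3720, (A,merge)→3940, (D,hash)→5560, (D,nl)→24080 …(+1); best=1720 via (A,hash)
  {AC}: card=16000; try (A,hash)→1920, (C,merge)→4720, (A,merge)→5040, (C,hash)→7360, (C,nl)→32080, (A,nl)→32400; best=1920 via (A,hash)
  {BCD}: card=12000; try (C,hash)→8600, (D,hash)→10400, (C,merge)→11400, (B,hash)→18400, (D,nl_idx)→49000, (D,merge)→56000 …(+4); best=8600 via (C,hash)
  {ABD}: card=2400; try (A,hash)→2520, (B,hash)→4320, (D,hash)→6560, (A,merge)→8040, (D,nl_idx)→9960, (D,merge)→12160 …(+4); best=2520 via (A,hash)
  {ABC}: card=80000; try (A,hash)→6120, (C,hash)→8360, (C,merge)→13160, (B,hash)→18120, (A,merge)→53640, (B,merge)→242040 …(+3); best=6120 via (A,hash)
  {ACD}: card=48000; try (C,hash)→11320, (A,hash)→19320, (D,hash)→23320, (C,merge)→36920, (A,merge)→186840, (D,nl_idx)→193920 …(+4); best=11320 via (C,hash)
  {ABCD}: card=24000; try (C,hash)→12120, (A,hash)→21720, (C,merge)→37720, (B,hash)→59520, (D,hash)→91520, (A,merge)→189240 …(+7); best=12120 via (C,hash)

12120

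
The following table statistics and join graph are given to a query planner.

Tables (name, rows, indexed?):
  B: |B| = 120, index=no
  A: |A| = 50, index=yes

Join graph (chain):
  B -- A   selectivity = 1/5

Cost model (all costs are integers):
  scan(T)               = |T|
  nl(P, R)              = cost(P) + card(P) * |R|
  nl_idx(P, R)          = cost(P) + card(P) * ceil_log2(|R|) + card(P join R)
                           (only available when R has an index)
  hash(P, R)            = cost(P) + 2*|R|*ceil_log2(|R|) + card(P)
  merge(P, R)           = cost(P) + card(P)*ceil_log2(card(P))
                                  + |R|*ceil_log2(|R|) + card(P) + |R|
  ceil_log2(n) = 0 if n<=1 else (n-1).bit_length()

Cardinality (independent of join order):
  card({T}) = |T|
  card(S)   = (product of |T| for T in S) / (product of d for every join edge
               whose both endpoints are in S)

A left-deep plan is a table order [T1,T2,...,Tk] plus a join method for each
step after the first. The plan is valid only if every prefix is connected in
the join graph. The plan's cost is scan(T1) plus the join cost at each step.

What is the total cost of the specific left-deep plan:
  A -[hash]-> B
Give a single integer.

step 1: scan A: cost=50, card=50
step 2: join B via hash
    card(P join B) = 50*120/(5) = 1200
    cost = 50 + 2*120*7 + 50 = 1780

1780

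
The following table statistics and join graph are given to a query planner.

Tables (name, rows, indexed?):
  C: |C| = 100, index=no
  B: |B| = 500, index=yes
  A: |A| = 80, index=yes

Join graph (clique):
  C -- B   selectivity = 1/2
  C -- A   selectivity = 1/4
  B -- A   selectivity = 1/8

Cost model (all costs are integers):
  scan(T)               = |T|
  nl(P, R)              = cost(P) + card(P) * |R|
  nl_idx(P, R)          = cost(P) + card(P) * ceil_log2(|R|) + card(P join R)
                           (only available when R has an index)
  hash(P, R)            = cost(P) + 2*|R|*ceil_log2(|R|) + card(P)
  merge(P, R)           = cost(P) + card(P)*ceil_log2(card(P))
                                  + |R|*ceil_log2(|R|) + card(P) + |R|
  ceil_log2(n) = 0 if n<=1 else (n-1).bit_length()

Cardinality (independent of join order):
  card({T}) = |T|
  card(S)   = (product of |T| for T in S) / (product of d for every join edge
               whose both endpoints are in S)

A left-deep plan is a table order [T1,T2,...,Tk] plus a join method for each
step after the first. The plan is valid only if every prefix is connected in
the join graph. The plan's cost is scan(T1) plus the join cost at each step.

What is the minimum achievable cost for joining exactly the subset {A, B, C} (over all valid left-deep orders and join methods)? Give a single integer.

8520

Selinger DP over subsets of {A,B,C}:
  {C}: scan cost=100, card=100
  {B}: scan cost=500, card=500
  {A}: scan cost=80, card=80
  {BC}: card=25000; try (C,hash)→2400, (B,merge)→5900, (C,merge)→6300, (B,hash)→9200, (B,nl_idx)→26000, (B,nl)→50100 …(+1); best=2400 via (C,hash)
  {AC}: card=2000; try (A,hash)→1320, (C,merge)→1520, (A,merge)→1540, (C,hash)→1560, (A,nl_idx)→2800, (C,nl)→8080 …(+1); best=1320 via (A,hash)
  {AB}: card=5000; try (A,hash)→2120, (B,merge)→5720, (B,nl_idx)→5800, (A,merge)→6140, (A,nl_idx)→9000, (B,hash)→9160 …(+2); best=2120 via (A,hash)
  {ABC}: card=62500; try (C,hash)→8520, (B,hash)→12320, (A,hash)→28520, (B,merge)→30320, (C,merge)→72920, (B,nl_idx)→81820 …(+5); best=8520 via (C,hash)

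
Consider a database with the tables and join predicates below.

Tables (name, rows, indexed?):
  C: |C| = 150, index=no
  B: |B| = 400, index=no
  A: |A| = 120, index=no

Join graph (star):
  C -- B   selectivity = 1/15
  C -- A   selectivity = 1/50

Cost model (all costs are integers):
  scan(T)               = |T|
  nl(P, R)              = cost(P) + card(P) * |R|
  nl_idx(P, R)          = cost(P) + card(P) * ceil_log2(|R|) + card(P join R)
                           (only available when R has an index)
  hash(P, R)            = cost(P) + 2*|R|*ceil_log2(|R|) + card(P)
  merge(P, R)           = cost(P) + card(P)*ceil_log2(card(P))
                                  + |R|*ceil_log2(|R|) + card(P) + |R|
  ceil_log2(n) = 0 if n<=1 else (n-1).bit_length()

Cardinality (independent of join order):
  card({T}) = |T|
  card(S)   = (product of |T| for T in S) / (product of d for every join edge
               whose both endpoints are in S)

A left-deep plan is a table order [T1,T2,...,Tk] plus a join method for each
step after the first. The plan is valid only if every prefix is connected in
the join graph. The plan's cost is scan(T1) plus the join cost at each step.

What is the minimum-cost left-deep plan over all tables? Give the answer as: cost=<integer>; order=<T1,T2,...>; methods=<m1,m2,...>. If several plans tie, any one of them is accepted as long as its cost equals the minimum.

Selinger DP (subsets sized 1..n):
  {C}: scan cost=150, card=150
  {B}: scan cost=400, card=400
  {A}: scan cost=120, card=120
  {BC}: card=4000; try (C,hash)→3200, (B,merge)→5500, (C,merge)→5750, (B,hash)→7500, (B,nl)→60150, (C,nl)→60400; best=3200 via (C,hash)
  {AC}: card=360; try (A,hash)→1980, (C,merge)→2430, (A,merge)→2460, (C,hash)→2640, (C,nl)→18120, (A,nl)→18150; best=1980 via (A,hash)
  {ABC}: card=9600; try (A,hash)→8880, (B,hash)→9540, (B,merge)→9580, (A,merge)→56160, (B,nl)→145980, (A,nl)→483200; best=8880 via (A,hash)

cost=8880; order=B,C,A; methods=hash,hash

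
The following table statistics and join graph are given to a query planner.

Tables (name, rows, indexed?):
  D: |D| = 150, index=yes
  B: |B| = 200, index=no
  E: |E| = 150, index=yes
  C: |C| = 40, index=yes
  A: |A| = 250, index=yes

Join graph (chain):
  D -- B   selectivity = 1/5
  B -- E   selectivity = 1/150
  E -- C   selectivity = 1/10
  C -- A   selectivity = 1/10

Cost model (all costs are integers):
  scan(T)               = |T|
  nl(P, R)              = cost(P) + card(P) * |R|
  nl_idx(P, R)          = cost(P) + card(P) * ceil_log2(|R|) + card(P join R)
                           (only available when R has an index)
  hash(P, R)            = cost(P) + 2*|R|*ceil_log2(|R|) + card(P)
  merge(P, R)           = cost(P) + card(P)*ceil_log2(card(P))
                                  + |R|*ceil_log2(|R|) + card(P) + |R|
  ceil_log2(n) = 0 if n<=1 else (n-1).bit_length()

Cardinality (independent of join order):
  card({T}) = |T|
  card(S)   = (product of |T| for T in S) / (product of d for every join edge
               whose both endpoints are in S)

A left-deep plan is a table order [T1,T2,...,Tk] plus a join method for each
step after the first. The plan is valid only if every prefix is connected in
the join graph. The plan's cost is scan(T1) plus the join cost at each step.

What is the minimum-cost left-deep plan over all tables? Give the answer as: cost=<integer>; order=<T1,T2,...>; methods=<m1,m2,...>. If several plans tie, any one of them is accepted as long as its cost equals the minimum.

cost=29880; order=B,E,C,A,D; methods=nl_idx,hash,hash,hash

Selinger DP (subsets sized 1..n):
  {D}: scan cost=150, card=150
  {B}: scan cost=200, card=200
  {E}: scan cost=150, card=150
  {C}: scan cost=40, card=40
  {A}: scan cost=250, card=250
  {BD}: card=6000; try (D,hash)→2800, (B,merge)→3300, (D,merge)→3350, (B,hash)→3500, (D,nl_idx)→7800, (B,nl)→30150 …(+1); best=2800 via (D,hash)
  {BE}: card=200; try (E,nl_idx)→2000, (E,hash)→2800, (B,merge)→3300, (E,merge)→3350, (B,hash)→3500, (B,nl)→30150 …(+1); best=2000 via (E,nl_idx)
  {CE}: card=600; try (C,hash)→780, (E,nl_idx)→960, (C,nl_idx)→1650, (E,merge)→1670, (C,merge)→1780, (E,hash)→2480 …(+2); best=780 via (C,hash)
  {AC}: card=1000; try (C,hash)→980, (A,nl_idx)→1360, (A,merge)→2570, (C,nl_idx)→2750, (C,merge)→2780, (A,hash)→4080 …(+2); best=980 via (C,hash)
  {BDE}: card=6000; try (D,hash)→4600, (D,merge)→5150, (D,nl_idx)→9600, (E,hash)→11200, (D,nl)→32000, (E,nl_idx)→56800 …(+2); best=4600 via (D,hash)
  {BCE}: card=800; try (C,hash)→2680, (C,nl_idx)→4000, (C,merge)→4080, (B,hash)→4580, (B,merge)→9180, (C,nl)→10000 …(+1); best=2680 via (C,hash)
  {ACE}: card=15000; try (E,hash)→4380, (A,hash)→5380, (A,merge)→9630, (E,merge)→13330, (A,nl_idx)→20580, (E,nl_idx)→23980 …(+2); best=4380 via (E,hash)
  {BCDE}: card=24000; try (D,hash)→5880, (C,hash)→11080, (D,merge)→12830, (D,nl_idx)→33080, (C,nl_idx)→64600, (C,merge)→88880 …(+2); best=5880 via (D,hash)
  {ABCE}: card=20000; try (A,hash)→7480, (A,merge)→13730, (B,hash)→22580, (A,nl_idx)→29080, (A,nl)→202680, (B,merge)→231180 …(+1); best=7480 via (A,hash)
  {ABCDE}: card=600000; try (D,hash)→29880, (A,hash)→33880, (D,merge)→328830, (A,merge)→392130, (D,nl_idx)→767480, (A,nl_idx)→797880 …(+2); best=29880 via (D,hash)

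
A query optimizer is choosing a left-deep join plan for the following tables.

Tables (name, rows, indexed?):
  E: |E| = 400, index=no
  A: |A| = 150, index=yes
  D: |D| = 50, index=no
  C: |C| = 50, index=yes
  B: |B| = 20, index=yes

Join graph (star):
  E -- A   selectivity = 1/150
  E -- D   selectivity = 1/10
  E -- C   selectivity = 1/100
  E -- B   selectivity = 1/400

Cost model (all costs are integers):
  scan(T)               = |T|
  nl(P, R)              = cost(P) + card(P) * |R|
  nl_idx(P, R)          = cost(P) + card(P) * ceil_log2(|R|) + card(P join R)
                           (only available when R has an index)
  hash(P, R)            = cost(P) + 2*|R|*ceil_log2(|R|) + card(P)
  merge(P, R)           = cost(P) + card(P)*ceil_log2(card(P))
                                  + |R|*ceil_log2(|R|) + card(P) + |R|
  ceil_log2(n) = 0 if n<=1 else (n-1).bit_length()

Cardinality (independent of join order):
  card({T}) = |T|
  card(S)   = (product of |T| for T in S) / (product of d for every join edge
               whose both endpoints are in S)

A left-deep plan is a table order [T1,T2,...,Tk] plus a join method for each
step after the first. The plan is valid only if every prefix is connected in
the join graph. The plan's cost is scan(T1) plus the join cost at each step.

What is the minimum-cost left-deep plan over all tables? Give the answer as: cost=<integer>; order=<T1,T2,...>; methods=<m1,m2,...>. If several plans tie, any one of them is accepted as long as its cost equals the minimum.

Selinger DP (subsets sized 1..n):
  {E}: scan cost=400, card=400
  {A}: scan cost=150, card=150
  {D}: scan cost=50, card=50
  {C}: scan cost=50, card=50
  {B}: scan cost=20, card=20
  {AE}: card=400; try (A,hash)→3200, (A,nl_idx)→4000, (E,merge)→5500, (A,merge)→5750, (E,hash)→7500, (E,nl)→60150 …(+1); best=3200 via (A,hash)
  {DE}: card=2000; try (D,hash)→1400, (E,merge)→4400, (D,merge)→4750, (E,hash)→7300, (E,nl)→20050, (D,nl)→20400; best=1400 via (D,hash)
  {CE}: card=200; try (C,hash)→1400, (C,nl_idx)→3000, (E,merge)→4400, (C,merge)→4750, (E,hash)→7300, (E,nl)→20050 …(+1); best=1400 via (C,hash)
  {BE}: card=20; try (B,hash)→1000, (B,nl_idx)→2420, (E,merge)→4140, (B,merge)→4520, (E,hash)→7240, (E,nl)→8020 …(+1); best=1000 via (B,hash)
  {ADE}: card=2000; try (D,hash)→4200, (A,hash)→5800, (D,merge)→7550, (A,nl_idx)→19400, (D,nl)→23200, (A,merge)→26750 …(+1); best=4200 via (D,hash)
  {ACE}: card=200; try (A,nl_idx)→3200, (A,hash)→4000, (C,hash)→4200, (A,merge)→4550, (C,nl_idx)→5800, (C,merge)→7550 …(+2); best=3200 via (A,nl_idx)
  {ABE}: card=20; try (A,nl_idx)→1180, (A,merge)→2470, (A,hash)→3420, (B,hash)→3800, (A,nl)→4000, (B,nl_idx)→5220 …(+2); best=1180 via (A,nl_idx)
  {CDE}: card=1000; try (D,hash)→2200, (D,merge)→3550, (C,hash)→4000, (D,nl)→11400, (C,nl_idx)→14400, (C,merge)→25750 …(+1); best=2200 via (D,hash)
  {BDE}: card=100; try (D,merge)→1470, (D,hash)→1620, (D,nl)→2000, (B,hash)→3600, (B,nl_idx)→11500, (B,merge)→25520 …(+1); best=1470 via (D,merge)
  {BCE}: card=10; try (C,nl_idx)→1130, (C,merge)→1470, (C,hash)→1620, (B,hash)→1800, (C,nl)→2000, (B,nl_idx)→2410 …(+2); best=1130 via (C,nl_idx)
  {ACDE}: card=1000; try (D,hash)→4000, (D,merge)→5350, (A,hash)→5600, (C,hash)→6800, (A,nl_idx)→11200, (D,nl)→13200 …(+5); best=4000 via (D,hash)
  {ABDE}: card=100; try (D,merge)→1650, (D,hash)→1800, (D,nl)→2180, (A,nl_idx)→2370, (A,merge)→3620, (A,hash)→3970 …(+5); best=1650 via (D,merge)
  {ABCE}: card=10; try (A,nl_idx)→1220, (C,nl_idx)→1310, (C,merge)→1650, (C,hash)→1800, (C,nl)→2180, (A,merge)→2530 …(+6); best=1220 via (A,nl_idx)
  {BCDE}: card=50; try (D,merge)→1530, (D,nl)→1630, (D,hash)→1740, (C,nl_idx)→2120, (C,hash)→2170, (C,merge)→2620 …(+5); best=1530 via (D,merge)
  {ABCDE}: card=50; try (D,merge)→1620, (D,nl)→1720, (D,hash)→1830, (A,nl_idx)→1980, (C,nl_idx)→2300, (C,hash)→2350 …(+9); best=1620 via (D,merge)

cost=1620; order=E,B,C,A,D; methods=hash,nl_idx,nl_idx,merge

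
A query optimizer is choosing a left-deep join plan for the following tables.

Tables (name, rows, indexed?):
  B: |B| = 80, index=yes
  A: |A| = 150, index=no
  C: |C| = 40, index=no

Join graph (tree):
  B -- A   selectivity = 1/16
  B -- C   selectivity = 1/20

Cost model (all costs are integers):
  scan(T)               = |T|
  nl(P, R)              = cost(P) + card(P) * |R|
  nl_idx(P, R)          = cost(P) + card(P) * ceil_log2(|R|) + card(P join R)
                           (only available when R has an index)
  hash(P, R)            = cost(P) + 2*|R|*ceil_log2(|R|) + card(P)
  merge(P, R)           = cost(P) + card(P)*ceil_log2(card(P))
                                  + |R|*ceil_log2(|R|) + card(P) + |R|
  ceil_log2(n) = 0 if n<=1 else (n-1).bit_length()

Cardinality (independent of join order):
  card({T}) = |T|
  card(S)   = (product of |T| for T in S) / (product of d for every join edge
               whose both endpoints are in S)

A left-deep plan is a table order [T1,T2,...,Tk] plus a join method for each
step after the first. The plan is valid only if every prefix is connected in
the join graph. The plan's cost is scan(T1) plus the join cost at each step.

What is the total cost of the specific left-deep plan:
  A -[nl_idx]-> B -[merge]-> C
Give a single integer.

10480

step 1: scan A: cost=150, card=150
step 2: join B via nl_idx
    card(P join B) = 150*80/(16) = 750
    cost = 150 + 150*7 + 750 = 1950
step 3: join C via merge
    card(P join C) = 750*40/(20) = 1500
    cost = 1950 + 750*10 + 40*6 + 750 + 40 = 10480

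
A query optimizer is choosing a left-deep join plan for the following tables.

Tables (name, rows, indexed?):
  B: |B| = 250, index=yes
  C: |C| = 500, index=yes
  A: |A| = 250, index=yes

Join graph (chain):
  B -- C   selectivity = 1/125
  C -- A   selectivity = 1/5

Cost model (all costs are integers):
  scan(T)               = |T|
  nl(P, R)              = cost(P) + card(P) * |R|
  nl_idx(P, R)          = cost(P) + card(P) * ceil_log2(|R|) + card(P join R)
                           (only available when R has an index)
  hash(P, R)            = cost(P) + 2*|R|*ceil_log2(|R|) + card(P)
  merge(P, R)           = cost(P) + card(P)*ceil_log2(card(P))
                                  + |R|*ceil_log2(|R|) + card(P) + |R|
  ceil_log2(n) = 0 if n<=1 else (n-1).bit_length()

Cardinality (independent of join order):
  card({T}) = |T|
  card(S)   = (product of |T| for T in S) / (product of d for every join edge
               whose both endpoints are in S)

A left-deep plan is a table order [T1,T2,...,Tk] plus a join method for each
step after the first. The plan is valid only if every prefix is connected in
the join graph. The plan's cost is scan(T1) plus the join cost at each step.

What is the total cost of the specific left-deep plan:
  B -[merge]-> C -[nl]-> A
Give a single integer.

step 1: scan B: cost=250, card=250
step 2: join C via merge
    card(P join C) = 250*500/(125) = 1000
    cost = 250 + 250*8 + 500*9 + 250 + 500 = 7500
step 3: join A via nl
    card(P join A) = 1000*250/(5) = 50000
    cost = 7500 + 1000*250 = 257500

257500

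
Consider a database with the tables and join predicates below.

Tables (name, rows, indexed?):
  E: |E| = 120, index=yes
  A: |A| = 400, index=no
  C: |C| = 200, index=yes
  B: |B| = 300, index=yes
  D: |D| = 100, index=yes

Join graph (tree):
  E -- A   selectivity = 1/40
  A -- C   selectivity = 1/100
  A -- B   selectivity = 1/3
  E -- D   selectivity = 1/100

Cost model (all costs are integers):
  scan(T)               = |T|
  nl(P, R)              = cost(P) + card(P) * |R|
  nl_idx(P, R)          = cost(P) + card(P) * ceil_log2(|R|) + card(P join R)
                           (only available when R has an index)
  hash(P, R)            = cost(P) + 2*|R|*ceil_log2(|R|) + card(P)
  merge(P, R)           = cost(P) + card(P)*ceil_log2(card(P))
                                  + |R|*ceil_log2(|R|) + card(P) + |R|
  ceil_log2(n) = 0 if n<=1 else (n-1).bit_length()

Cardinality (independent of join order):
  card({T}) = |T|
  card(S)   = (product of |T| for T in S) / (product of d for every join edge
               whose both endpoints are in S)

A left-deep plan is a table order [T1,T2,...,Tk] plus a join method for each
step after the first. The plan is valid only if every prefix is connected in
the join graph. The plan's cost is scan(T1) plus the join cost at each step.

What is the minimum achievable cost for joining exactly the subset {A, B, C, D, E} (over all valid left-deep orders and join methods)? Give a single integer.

17280

Selinger DP over subsets of {A,B,C,D,E}:
  {E}: scan cost=120, card=120
  {A}: scan cost=400, card=400
  {C}: scan cost=200, card=200
  {B}: scan cost=300, card=300
  {D}: scan cost=100, card=100
  {AE}: card=1200; try (E,hash)→2480, (E,nl_idx)→4400, (A,merge)→5080, (E,merge)→5360, (A,hash)→7440, (A,nl)→48120 …(+1); best=2480 via (E,hash)
  {DE}: card=120; try (E,nl_idx)→920, (D,nl_idx)→1080, (D,hash)→1640, (E,merge)→1860, (E,hash)→1880, (D,merge)→1880 …(+2); best=920 via (E,nl_idx)
  {AC}: card=800; try (C,hash)→4000, (C,nl_idx)→4400, (A,merge)→6000, (C,merge)→6200, (A,hash)→7600, (A,nl)→80200 …(+1); best=4000 via (C,hash)
  {AB}: card=40000; try (B,hash)→6200, (A,merge)→7300, (B,merge)→7400, (A,hash)→7800, (B,nl_idx)→44000, (A,nl)→120300 …(+1); best=6200 via (B,hash)
  {ACE}: card=2400; try (E,hash)→6480, (C,hash)→6880, (E,nl_idx)→12000, (E,merge)→13760, (C,nl_idx)→14480, (C,merge)→18680 …(+2); best=6480 via (E,hash)
  {ABE}: card=120000; try (B,hash)→9080, (B,merge)→19880, (E,hash)→47880, (B,nl_idx)→133280, (B,nl)→362480, (E,nl_idx)→406200 …(+2); best=9080 via (B,hash)
  {ADE}: card=1200; try (D,hash)→5080, (A,merge)→5880, (A,hash)→8240, (D,nl_idx)→12080, (D,merge)→17680, (A,nl)→48920 …(+1); best=5080 via (D,hash)
  {ABC}: card=80000; try (B,hash)→10200, (B,merge)→15800, (C,hash)→49400, (B,nl_idx)→91200, (B,nl)→244000, (C,nl_idx)→406200 …(+2); best=10200 via (B,hash)
  {ABCE}: card=240000; try (B,hash)→14280, (B,merge)→40680, (E,hash)→91880, (C,hash)→132280, (B,nl_idx)→268080, (B,nl)→726480 …(+6); best=14280 via (B,hash)
  {ACDE}: card=2400; try (C,hash)→9480, (D,hash)→10280, (C,nl_idx)→17080, (C,merge)→21280, (D,nl_idx)→25680, (D,merge)→38480 …(+2); best=9480 via (C,hash)
  {ABDE}: card=120000; try (B,hash)→11680, (B,merge)→22480, (D,hash)→130480, (B,nl_idx)→135880, (B,nl)→365080, (D,nl_idx)→969080 …(+2); best=11680 via (B,hash)
  {ABCDE}: card=240000; try (B,hash)→17280, (B,merge)→43680, (C,hash)→134880, (D,hash)→255680, (B,nl_idx)→271080, (B,nl)→729480 …(+6); best=17280 via (B,hash)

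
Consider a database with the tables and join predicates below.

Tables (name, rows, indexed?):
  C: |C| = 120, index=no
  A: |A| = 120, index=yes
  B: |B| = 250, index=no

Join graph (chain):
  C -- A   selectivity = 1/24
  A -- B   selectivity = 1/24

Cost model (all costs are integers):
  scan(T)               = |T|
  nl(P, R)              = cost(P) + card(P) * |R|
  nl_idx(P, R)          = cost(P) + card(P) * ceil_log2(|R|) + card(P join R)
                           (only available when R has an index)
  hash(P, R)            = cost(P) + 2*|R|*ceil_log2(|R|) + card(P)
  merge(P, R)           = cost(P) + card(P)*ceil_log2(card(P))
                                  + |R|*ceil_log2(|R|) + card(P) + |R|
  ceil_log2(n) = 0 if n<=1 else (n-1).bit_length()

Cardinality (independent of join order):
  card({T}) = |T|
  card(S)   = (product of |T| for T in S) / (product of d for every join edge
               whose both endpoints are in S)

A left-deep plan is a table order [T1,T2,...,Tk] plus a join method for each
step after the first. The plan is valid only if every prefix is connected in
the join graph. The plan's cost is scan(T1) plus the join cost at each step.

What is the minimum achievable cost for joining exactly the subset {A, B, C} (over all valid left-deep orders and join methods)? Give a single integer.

5110

Selinger DP over subsets of {A,B,C}:
  {C}: scan cost=120, card=120
  {A}: scan cost=120, card=120
  {B}: scan cost=250, card=250
  {AC}: card=600; try (A,nl_idx)→1560, (C,hash)→1920, (A,hash)→1920, (C,merge)→2040, (A,merge)→2040, (C,nl)→14520 …(+1); best=1560 via (A,nl_idx)
  {AB}: card=1250; try (A,hash)→2180, (A,nl_idx)→3250, (B,merge)→3330, (A,merge)→3460, (B,hash)→4240, (B,nl)→30120 …(+1); best=2180 via (A,hash)
  {ABC}: card=6250; try (C,hash)→5110, (B,hash)→6160, (B,merge)→10410, (C,merge)→18140, (B,nl)→151560, (C,nl)→152180; best=5110 via (C,hash)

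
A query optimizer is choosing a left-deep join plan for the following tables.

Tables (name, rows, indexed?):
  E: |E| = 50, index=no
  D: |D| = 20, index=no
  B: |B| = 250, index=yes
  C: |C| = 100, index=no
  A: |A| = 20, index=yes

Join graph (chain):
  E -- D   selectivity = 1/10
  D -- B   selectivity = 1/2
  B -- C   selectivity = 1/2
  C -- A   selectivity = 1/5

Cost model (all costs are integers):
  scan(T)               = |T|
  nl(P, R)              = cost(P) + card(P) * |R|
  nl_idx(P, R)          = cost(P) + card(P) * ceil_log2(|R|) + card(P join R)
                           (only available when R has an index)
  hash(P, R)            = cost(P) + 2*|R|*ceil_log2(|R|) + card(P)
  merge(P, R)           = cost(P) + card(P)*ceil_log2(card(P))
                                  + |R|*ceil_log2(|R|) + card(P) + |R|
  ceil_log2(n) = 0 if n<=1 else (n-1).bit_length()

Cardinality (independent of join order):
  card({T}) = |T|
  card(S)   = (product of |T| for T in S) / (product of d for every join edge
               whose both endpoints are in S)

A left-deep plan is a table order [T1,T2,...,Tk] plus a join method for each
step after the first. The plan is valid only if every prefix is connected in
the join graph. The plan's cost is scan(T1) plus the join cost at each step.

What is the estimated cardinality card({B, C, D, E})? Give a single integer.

625000

Tables in S: B(250), C(100), D(20), E(50)
Edges inside S: E-D(d=10), D-B(d=2), B-C(d=2)
numerator = 250 * 100 * 20 * 50 = 25000000
denominator = 10 * 2 * 2 = 40
card(S) = 25000000 / 40 = 625000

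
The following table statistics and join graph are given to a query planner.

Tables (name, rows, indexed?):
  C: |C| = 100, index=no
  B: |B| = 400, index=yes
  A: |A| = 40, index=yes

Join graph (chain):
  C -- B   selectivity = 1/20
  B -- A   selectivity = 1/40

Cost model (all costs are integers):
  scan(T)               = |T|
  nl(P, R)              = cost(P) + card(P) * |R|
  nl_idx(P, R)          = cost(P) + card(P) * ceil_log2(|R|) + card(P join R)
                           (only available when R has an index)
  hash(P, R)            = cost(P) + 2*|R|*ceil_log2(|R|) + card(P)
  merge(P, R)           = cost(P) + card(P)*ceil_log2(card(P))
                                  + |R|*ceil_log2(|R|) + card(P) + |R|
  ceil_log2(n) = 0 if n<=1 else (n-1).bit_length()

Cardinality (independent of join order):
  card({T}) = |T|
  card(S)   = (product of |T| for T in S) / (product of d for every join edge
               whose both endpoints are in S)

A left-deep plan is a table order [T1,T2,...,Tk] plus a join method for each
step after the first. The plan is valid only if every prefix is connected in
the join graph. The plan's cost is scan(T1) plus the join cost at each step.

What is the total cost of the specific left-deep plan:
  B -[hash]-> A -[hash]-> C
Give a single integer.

step 1: scan B: cost=400, card=400
step 2: join A via hash
    card(P join A) = 400*40/(40) = 400
    cost = 400 + 2*40*6 + 400 = 1280
step 3: join C via hash
    card(P join C) = 400*100/(20) = 2000
    cost = 1280 + 2*100*7 + 400 = 3080

3080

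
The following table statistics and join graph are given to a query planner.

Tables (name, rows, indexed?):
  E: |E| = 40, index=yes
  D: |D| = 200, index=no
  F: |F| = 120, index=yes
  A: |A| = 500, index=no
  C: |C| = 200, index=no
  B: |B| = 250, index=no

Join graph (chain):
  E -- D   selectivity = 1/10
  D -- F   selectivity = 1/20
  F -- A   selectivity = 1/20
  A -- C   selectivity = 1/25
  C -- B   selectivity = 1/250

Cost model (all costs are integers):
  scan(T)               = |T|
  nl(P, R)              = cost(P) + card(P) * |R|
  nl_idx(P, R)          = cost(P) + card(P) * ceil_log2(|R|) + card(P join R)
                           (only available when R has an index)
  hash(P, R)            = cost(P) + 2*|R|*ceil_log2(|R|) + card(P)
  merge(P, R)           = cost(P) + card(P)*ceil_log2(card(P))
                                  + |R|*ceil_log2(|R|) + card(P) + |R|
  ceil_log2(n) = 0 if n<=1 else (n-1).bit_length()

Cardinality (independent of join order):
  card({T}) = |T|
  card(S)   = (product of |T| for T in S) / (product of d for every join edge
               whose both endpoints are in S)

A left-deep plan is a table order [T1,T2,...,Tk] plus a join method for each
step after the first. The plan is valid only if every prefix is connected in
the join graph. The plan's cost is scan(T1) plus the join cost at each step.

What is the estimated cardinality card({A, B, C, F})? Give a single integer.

24000

Tables in S: A(500), B(250), C(200), F(120)
Edges inside S: F-A(d=20), A-C(d=25), C-B(d=250)
numerator = 500 * 250 * 200 * 120 = 3000000000
denominator = 20 * 25 * 250 = 125000
card(S) = 3000000000 / 125000 = 24000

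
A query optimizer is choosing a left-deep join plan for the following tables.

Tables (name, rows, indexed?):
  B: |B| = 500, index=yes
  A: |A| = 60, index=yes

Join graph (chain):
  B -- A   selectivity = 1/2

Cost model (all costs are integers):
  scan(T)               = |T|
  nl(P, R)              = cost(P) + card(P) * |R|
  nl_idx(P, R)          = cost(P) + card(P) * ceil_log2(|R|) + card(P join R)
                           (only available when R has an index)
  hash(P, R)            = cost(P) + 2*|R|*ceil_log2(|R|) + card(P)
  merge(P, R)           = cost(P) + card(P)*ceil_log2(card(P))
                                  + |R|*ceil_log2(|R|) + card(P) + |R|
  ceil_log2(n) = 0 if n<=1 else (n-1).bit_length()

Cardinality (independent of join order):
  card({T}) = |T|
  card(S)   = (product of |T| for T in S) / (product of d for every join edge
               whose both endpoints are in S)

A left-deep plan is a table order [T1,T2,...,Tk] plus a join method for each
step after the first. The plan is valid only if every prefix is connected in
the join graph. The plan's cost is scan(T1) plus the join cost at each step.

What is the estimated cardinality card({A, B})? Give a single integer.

Tables in S: A(60), B(500)
Edges inside S: B-A(d=2)
numerator = 60 * 500 = 30000
denominator = 2 = 2
card(S) = 30000 / 2 = 15000

15000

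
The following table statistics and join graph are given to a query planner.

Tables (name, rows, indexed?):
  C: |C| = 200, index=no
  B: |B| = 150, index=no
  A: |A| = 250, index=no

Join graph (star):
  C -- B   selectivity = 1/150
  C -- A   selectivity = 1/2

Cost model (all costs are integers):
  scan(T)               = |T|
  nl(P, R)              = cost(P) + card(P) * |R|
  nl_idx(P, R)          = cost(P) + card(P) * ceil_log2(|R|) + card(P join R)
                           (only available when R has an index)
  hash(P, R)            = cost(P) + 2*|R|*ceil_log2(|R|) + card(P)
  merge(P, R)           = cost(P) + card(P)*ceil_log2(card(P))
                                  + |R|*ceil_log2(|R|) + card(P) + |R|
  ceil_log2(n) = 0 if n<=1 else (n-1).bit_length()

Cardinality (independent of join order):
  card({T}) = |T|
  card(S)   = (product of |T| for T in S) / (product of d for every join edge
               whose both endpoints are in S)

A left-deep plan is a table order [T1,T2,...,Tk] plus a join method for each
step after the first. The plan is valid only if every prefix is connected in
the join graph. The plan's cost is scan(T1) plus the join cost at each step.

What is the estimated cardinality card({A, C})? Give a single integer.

Tables in S: A(250), C(200)
Edges inside S: C-A(d=2)
numerator = 250 * 200 = 50000
denominator = 2 = 2
card(S) = 50000 / 2 = 25000

25000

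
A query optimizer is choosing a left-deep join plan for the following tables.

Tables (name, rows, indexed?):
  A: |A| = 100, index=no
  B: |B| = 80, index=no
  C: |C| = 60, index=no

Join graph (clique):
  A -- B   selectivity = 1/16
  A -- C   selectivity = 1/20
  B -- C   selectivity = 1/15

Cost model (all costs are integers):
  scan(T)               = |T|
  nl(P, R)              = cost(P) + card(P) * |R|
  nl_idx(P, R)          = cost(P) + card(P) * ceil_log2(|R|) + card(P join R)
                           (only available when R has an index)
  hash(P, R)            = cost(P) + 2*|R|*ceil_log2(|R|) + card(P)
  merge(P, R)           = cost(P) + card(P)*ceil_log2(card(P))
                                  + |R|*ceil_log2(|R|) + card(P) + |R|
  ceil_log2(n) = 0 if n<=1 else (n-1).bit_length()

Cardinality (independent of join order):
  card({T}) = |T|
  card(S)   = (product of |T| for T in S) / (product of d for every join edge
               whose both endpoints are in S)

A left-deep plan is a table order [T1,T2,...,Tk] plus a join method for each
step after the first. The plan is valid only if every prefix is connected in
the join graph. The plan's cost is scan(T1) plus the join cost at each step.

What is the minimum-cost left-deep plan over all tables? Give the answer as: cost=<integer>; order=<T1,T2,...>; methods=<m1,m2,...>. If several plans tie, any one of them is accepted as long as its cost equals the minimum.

cost=2340; order=A,C,B; methods=hash,hash

Selinger DP (subsets sized 1..n):
  {A}: scan cost=100, card=100
  {B}: scan cost=80, card=80
  {C}: scan cost=60, card=60
  {AB}: card=500; try (B,hash)→1320, (A,merge)→1520, (B,merge)→1540, (A,hash)→1560, (A,nl)→8080, (B,nl)→8100; best=1320 via (B,hash)
  {AC}: card=300; try (C,hash)→920, (A,merge)→1280, (C,merge)→1320, (A,hash)→1520, (A,nl)→6060, (C,nl)→6100; best=920 via (C,hash)
  {BC}: card=320; try (C,hash)→880, (B,merge)→1120, (C,merge)→1140, (B,hash)→1240, (B,nl)→4860, (C,nl)→4880; best=880 via (C,hash)
  {ABC}: card=100; try (B,hash)→2340, (C,hash)→2540, (A,hash)→2600, (B,merge)→4560, (A,merge)→4880, (C,merge)→6740 …(+3); best=2340 via (B,hash)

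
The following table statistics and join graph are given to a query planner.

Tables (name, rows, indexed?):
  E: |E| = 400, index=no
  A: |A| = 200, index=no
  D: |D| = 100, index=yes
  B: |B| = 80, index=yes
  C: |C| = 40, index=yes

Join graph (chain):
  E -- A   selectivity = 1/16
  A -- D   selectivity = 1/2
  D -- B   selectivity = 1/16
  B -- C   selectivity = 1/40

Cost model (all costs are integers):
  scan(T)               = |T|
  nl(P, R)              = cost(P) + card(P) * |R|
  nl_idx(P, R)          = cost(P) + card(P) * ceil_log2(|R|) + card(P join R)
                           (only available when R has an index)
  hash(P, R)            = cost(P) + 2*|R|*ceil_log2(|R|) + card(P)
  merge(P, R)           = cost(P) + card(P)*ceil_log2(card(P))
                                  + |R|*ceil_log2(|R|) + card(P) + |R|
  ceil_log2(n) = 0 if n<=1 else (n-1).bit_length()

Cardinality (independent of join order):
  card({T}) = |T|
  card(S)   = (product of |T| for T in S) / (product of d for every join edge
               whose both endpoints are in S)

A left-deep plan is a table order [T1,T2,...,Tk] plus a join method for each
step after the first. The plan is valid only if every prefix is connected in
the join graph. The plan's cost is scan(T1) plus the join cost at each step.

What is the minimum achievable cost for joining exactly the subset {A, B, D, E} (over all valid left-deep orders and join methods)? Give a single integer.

62040

Selinger DP over subsets of {A,B,D,E}:
  {E}: scan cost=400, card=400
  {A}: scan cost=200, card=200
  {D}: scan cost=100, card=100
  {B}: scan cost=80, card=80
  {AE}: card=5000; try (A,hash)→4000, (E,merge)→6000, (A,merge)→6200, (E,hash)→7600, (E,nl)→80200, (A,nl)→80400; best=4000 via (A,hash)
  {AD}: card=10000; try (D,hash)→1800, (A,merge)→2700, (D,merge)→2800, (A,hash)→3400, (D,nl_idx)→11600, (A,nl)→20100 …(+1); best=1800 via (D,hash)
  {BD}: card=500; try (D,nl_idx)→1140, (B,nl_idx)→1300, (B,hash)→1320, (D,merge)→1520, (B,merge)→1540, (D,hash)→1560 …(+2); best=1140 via (D,nl_idx)
  {ADE}: card=250000; try (D,hash)→10400, (E,hash)→19000, (D,merge)→74800, (E,merge)→155800, (D,nl_idx)→289000, (D,nl)→504000 …(+1); best=10400 via (D,hash)
  {ABD}: card=50000; try (A,hash)→4840, (A,merge)→7940, (B,hash)→12920, (A,nl)→101140, (B,nl_idx)→121800, (B,merge)→152440 …(+1); best=4840 via (A,hash)
  {ABDE}: card=1250000; try (E,hash)→62040, (B,hash)→261520, (E,merge)→858840, (B,nl_idx)→3010400, (B,merge)→4761040, (E,nl)→20004840 …(+1); best=62040 via (E,hash)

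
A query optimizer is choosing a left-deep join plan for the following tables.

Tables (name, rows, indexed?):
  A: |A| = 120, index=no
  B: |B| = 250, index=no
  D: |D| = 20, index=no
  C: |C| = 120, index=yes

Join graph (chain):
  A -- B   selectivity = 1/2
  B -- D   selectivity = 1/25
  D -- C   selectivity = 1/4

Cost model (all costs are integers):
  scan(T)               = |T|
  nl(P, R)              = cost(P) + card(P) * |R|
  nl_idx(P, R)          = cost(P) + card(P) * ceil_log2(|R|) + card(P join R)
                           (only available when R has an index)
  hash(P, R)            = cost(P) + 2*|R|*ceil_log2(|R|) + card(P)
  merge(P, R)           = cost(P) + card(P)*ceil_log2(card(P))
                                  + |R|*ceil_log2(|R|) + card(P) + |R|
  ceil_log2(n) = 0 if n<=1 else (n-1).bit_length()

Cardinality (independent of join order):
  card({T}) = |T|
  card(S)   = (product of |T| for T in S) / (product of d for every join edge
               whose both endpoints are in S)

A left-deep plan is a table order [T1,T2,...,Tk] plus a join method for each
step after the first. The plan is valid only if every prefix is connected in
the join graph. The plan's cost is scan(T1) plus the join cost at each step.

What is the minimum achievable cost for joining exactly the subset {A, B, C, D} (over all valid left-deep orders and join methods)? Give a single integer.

Selinger DP over subsets of {A,B,C,D}:
  {A}: scan cost=120, card=120
  {B}: scan cost=250, card=250
  {D}: scan cost=20, card=20
  {C}: scan cost=120, card=120
  {AB}: card=15000; try (A,hash)→2180, (B,merge)→3330, (A,merge)→3460, (B,hash)→4240, (B,nl)→30120, (A,nl)→30250; best=2180 via (A,hash)
  {BD}: card=200; try (D,hash)→700, (B,merge)→2390, (D,merge)→2620, (B,hash)→4040, (B,nl)→5020, (D,nl)→5250; best=700 via (D,hash)
  {CD}: card=600; try (D,hash)→440, (C,nl_idx)→760, (C,merge)→1100, (D,merge)→1200, (C,hash)→1720, (C,nl)→2420 …(+1); best=440 via (D,hash)
  {ABD}: card=12000; try (A,hash)→2580, (A,merge)→3460, (D,hash)→17380, (A,nl)→24700, (D,merge)→227300, (D,nl)→302180; best=2580 via (A,hash)
  {BCD}: card=6000; try (C,hash)→2580, (C,merge)→3460, (B,hash)→5040, (C,nl_idx)→8100, (B,merge)→9290, (C,nl)→24700 …(+1); best=2580 via (C,hash)
  {ABCD}: card=360000; try (A,hash)→10260, (C,hash)→16260, (A,merge)→87540, (C,merge)→183540, (C,nl_idx)→446580, (A,nl)→722580 …(+1); best=10260 via (A,hash)

10260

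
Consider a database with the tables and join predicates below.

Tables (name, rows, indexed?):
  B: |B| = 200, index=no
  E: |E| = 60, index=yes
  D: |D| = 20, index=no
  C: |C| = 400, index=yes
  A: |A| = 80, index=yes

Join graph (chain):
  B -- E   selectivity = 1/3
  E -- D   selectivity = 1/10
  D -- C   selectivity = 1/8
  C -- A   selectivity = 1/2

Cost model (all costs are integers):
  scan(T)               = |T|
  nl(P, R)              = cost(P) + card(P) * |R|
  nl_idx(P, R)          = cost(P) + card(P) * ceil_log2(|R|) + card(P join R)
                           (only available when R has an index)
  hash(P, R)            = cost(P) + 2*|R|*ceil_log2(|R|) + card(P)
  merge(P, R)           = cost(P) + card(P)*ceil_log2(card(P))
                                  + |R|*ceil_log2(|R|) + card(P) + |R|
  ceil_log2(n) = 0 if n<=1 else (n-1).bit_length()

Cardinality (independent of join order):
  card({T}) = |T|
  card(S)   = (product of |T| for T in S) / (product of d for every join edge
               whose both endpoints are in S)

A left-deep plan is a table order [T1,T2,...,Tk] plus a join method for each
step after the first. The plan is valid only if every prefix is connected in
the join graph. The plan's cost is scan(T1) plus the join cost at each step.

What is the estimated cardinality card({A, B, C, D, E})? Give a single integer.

Tables in S: A(80), B(200), C(400), D(20), E(60)
Edges inside S: B-E(d=3), E-D(d=10), D-C(d=8), C-A(d=2)
numerator = 80 * 200 * 400 * 20 * 60 = 7680000000
denominator = 3 * 10 * 8 * 2 = 480
card(S) = 7680000000 / 480 = 16000000

16000000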